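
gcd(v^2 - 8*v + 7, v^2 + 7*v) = 1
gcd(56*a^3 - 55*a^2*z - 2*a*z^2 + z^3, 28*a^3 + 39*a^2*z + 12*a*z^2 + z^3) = 7*a + z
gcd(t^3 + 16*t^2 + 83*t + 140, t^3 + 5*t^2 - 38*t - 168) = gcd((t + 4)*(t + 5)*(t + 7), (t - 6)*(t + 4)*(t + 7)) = t^2 + 11*t + 28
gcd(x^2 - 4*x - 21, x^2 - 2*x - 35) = x - 7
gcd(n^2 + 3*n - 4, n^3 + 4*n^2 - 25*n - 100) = n + 4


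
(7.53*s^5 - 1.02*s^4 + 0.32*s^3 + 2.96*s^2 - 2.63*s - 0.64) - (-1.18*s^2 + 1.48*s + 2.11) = 7.53*s^5 - 1.02*s^4 + 0.32*s^3 + 4.14*s^2 - 4.11*s - 2.75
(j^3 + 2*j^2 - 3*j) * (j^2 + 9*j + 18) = j^5 + 11*j^4 + 33*j^3 + 9*j^2 - 54*j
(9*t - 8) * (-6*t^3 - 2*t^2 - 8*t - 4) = -54*t^4 + 30*t^3 - 56*t^2 + 28*t + 32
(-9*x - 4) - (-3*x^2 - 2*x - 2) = 3*x^2 - 7*x - 2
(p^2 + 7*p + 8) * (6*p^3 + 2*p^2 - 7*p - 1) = 6*p^5 + 44*p^4 + 55*p^3 - 34*p^2 - 63*p - 8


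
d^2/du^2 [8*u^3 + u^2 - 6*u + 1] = 48*u + 2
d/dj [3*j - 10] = 3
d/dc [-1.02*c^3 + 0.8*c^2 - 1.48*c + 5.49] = -3.06*c^2 + 1.6*c - 1.48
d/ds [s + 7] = 1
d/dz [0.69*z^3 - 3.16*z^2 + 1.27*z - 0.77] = 2.07*z^2 - 6.32*z + 1.27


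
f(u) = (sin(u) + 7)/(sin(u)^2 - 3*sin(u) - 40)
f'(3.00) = 0.01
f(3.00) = -0.18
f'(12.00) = -0.00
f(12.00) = -0.17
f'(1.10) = -0.01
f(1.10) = -0.19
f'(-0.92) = -0.00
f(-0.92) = -0.17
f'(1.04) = -0.01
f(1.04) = -0.19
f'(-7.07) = -0.00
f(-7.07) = -0.17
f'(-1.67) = 0.00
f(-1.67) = -0.17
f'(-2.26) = 0.00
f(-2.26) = -0.17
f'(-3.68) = 0.01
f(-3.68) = -0.18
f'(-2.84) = 0.01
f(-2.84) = -0.17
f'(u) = (-2*sin(u)*cos(u) + 3*cos(u))*(sin(u) + 7)/(sin(u)^2 - 3*sin(u) - 40)^2 + cos(u)/(sin(u)^2 - 3*sin(u) - 40)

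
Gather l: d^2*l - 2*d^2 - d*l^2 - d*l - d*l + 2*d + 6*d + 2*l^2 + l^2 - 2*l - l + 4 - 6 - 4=-2*d^2 + 8*d + l^2*(3 - d) + l*(d^2 - 2*d - 3) - 6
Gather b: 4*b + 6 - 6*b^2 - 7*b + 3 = -6*b^2 - 3*b + 9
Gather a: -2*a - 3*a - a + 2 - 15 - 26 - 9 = -6*a - 48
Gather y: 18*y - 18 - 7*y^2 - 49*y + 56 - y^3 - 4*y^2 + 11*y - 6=-y^3 - 11*y^2 - 20*y + 32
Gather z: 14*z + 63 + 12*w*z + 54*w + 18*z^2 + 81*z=54*w + 18*z^2 + z*(12*w + 95) + 63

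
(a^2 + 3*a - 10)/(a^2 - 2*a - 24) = (-a^2 - 3*a + 10)/(-a^2 + 2*a + 24)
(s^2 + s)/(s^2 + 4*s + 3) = s/(s + 3)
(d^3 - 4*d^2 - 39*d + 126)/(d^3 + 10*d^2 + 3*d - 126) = (d - 7)/(d + 7)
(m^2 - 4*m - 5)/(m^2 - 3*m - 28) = (-m^2 + 4*m + 5)/(-m^2 + 3*m + 28)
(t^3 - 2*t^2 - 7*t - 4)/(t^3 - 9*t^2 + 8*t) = (t^3 - 2*t^2 - 7*t - 4)/(t*(t^2 - 9*t + 8))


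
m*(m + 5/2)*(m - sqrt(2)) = m^3 - sqrt(2)*m^2 + 5*m^2/2 - 5*sqrt(2)*m/2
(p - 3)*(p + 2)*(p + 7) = p^3 + 6*p^2 - 13*p - 42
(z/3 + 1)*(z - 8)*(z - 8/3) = z^3/3 - 23*z^2/9 - 32*z/9 + 64/3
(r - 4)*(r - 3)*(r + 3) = r^3 - 4*r^2 - 9*r + 36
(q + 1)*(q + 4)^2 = q^3 + 9*q^2 + 24*q + 16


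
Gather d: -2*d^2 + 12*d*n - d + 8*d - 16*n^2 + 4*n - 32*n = -2*d^2 + d*(12*n + 7) - 16*n^2 - 28*n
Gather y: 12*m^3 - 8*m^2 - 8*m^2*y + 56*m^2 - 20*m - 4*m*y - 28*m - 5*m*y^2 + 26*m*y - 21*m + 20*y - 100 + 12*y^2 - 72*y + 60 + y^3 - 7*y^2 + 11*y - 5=12*m^3 + 48*m^2 - 69*m + y^3 + y^2*(5 - 5*m) + y*(-8*m^2 + 22*m - 41) - 45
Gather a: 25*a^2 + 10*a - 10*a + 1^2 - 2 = 25*a^2 - 1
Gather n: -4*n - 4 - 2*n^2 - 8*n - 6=-2*n^2 - 12*n - 10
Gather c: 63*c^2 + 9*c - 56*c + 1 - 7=63*c^2 - 47*c - 6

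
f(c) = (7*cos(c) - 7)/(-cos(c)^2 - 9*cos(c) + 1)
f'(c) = (-2*sin(c)*cos(c) - 9*sin(c))*(7*cos(c) - 7)/(-cos(c)^2 - 9*cos(c) + 1)^2 - 7*sin(c)/(-cos(c)^2 - 9*cos(c) + 1)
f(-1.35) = 5.36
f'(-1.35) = -55.18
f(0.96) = 0.66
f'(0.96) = 2.51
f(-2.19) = -1.88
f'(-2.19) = -1.07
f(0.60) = 0.17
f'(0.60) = 0.70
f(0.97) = 0.69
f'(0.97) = 2.62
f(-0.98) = 0.72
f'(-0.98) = -2.74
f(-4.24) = -2.08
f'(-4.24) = 1.80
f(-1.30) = 3.47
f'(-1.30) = -26.10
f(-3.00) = -1.56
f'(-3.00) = -0.06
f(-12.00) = 0.15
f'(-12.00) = 0.63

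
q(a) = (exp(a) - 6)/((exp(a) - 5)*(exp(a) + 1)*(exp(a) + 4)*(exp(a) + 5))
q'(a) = -(exp(a) - 6)*exp(a)/((exp(a) - 5)*(exp(a) + 1)*(exp(a) + 4)*(exp(a) + 5)^2) - (exp(a) - 6)*exp(a)/((exp(a) - 5)*(exp(a) + 1)*(exp(a) + 4)^2*(exp(a) + 5)) - (exp(a) - 6)*exp(a)/((exp(a) - 5)*(exp(a) + 1)^2*(exp(a) + 4)*(exp(a) + 5)) - (exp(a) - 6)*exp(a)/((exp(a) - 5)^2*(exp(a) + 1)*(exp(a) + 4)*(exp(a) + 5)) + exp(a)/((exp(a) - 5)*(exp(a) + 1)*(exp(a) + 4)*(exp(a) + 5))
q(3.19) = 0.00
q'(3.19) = -0.00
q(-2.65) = 0.05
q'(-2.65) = -0.01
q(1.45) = 0.01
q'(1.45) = 0.01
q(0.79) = 0.01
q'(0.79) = -0.01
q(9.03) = 0.00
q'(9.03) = -0.00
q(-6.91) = 0.06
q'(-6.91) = -0.00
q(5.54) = 0.00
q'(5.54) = -0.00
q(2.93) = 0.00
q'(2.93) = -0.00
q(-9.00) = 0.06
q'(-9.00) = 0.00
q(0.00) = 0.02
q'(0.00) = -0.02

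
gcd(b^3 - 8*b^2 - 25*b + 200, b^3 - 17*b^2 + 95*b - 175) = b - 5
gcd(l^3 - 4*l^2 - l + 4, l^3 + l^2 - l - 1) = l^2 - 1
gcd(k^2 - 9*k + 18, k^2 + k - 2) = 1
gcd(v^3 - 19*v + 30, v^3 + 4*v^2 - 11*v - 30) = v^2 + 2*v - 15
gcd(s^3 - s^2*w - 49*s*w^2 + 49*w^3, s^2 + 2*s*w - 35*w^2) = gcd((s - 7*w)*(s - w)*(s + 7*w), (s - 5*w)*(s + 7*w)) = s + 7*w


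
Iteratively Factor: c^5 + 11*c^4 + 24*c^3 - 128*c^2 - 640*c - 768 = (c + 4)*(c^4 + 7*c^3 - 4*c^2 - 112*c - 192) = (c + 3)*(c + 4)*(c^3 + 4*c^2 - 16*c - 64) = (c + 3)*(c + 4)^2*(c^2 - 16) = (c - 4)*(c + 3)*(c + 4)^2*(c + 4)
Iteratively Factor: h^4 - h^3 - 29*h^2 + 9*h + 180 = (h + 3)*(h^3 - 4*h^2 - 17*h + 60) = (h - 5)*(h + 3)*(h^2 + h - 12) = (h - 5)*(h - 3)*(h + 3)*(h + 4)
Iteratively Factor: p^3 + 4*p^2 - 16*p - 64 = (p + 4)*(p^2 - 16) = (p - 4)*(p + 4)*(p + 4)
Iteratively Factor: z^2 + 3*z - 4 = (z + 4)*(z - 1)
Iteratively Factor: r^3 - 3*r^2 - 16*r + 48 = (r - 4)*(r^2 + r - 12) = (r - 4)*(r + 4)*(r - 3)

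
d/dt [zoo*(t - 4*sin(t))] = zoo*(cos(t) + 1)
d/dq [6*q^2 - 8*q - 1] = 12*q - 8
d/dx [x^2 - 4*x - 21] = 2*x - 4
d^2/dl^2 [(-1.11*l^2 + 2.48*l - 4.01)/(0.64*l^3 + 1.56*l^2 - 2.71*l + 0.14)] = (-0.909312*l^6 + 6.094848*l^5 - 16.404864*l^4 - 51.376952*l^3 - 18.034704*l^2 + 100.62204*l - 55.309802)/(0.262144*l^9 + 1.916928*l^8 + 1.342464*l^7 - 12.265536*l^6 - 4.84584*l^5 + 33.935604*l^4 - 23.416063*l^3 + 3.17625*l^2 - 0.159348*l + 0.002744)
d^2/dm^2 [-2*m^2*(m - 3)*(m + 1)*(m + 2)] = -40*m^3 + 84*m + 24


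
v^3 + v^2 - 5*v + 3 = (v - 1)^2*(v + 3)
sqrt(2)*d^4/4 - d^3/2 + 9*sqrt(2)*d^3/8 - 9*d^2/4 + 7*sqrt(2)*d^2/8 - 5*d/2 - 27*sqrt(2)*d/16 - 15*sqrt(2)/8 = (d/2 + 1)*(d + 5/2)*(d - 3*sqrt(2)/2)*(sqrt(2)*d/2 + 1/2)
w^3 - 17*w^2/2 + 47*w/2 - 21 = (w - 7/2)*(w - 3)*(w - 2)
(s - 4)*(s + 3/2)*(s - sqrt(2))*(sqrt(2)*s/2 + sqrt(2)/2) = sqrt(2)*s^4/2 - 3*sqrt(2)*s^3/4 - s^3 - 17*sqrt(2)*s^2/4 + 3*s^2/2 - 3*sqrt(2)*s + 17*s/2 + 6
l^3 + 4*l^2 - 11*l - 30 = (l - 3)*(l + 2)*(l + 5)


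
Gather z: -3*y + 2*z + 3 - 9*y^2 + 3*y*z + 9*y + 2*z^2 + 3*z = -9*y^2 + 6*y + 2*z^2 + z*(3*y + 5) + 3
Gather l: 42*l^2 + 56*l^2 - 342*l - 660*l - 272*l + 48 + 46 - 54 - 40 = 98*l^2 - 1274*l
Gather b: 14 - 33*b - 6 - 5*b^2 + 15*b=-5*b^2 - 18*b + 8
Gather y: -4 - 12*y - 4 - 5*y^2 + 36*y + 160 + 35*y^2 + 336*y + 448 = 30*y^2 + 360*y + 600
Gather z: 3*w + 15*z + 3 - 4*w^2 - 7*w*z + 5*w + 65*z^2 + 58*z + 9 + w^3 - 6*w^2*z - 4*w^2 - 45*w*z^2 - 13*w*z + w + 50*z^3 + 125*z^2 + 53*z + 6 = w^3 - 8*w^2 + 9*w + 50*z^3 + z^2*(190 - 45*w) + z*(-6*w^2 - 20*w + 126) + 18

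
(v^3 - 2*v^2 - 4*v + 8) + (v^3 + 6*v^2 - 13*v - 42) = 2*v^3 + 4*v^2 - 17*v - 34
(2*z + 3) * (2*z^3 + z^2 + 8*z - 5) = 4*z^4 + 8*z^3 + 19*z^2 + 14*z - 15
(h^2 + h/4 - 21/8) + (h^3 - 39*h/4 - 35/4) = h^3 + h^2 - 19*h/2 - 91/8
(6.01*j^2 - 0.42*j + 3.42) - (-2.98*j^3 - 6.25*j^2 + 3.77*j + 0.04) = 2.98*j^3 + 12.26*j^2 - 4.19*j + 3.38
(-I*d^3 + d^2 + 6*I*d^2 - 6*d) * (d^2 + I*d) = -I*d^5 + 2*d^4 + 6*I*d^4 - 12*d^3 + I*d^3 - 6*I*d^2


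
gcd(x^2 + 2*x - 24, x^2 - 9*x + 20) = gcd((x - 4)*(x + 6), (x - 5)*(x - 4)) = x - 4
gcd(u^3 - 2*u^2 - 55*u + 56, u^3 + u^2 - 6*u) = 1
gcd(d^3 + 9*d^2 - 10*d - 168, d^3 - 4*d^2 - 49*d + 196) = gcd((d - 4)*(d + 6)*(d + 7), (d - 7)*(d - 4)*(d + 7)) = d^2 + 3*d - 28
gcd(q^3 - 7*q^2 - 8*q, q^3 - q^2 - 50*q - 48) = q^2 - 7*q - 8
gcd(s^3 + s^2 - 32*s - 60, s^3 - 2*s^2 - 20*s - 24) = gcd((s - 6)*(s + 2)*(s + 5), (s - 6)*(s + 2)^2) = s^2 - 4*s - 12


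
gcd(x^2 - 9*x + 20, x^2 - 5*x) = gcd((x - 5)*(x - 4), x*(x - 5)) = x - 5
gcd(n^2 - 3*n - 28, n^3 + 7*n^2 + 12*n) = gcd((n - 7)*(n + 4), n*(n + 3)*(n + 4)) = n + 4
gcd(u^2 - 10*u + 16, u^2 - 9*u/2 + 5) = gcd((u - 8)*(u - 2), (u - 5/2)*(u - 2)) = u - 2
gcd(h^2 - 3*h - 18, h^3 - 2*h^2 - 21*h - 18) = h^2 - 3*h - 18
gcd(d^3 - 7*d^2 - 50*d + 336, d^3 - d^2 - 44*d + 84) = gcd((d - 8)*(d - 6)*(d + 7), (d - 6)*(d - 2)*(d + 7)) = d^2 + d - 42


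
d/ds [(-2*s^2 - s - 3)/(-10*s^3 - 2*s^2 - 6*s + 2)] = 5*(-s^4 - s^3 - 4*s^2 - s - 1)/(25*s^6 + 10*s^5 + 31*s^4 - 4*s^3 + 7*s^2 - 6*s + 1)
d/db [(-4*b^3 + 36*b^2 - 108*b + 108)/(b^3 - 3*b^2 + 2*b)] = 8*(-3*b^4 + 25*b^3 - 72*b^2 + 81*b - 27)/(b^2*(b^4 - 6*b^3 + 13*b^2 - 12*b + 4))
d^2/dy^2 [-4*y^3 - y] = -24*y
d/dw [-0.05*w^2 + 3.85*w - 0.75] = 3.85 - 0.1*w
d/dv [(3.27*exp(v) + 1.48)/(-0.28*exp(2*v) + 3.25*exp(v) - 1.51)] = (0.9156*exp(2*v) + 0.828799999999999*exp(v) - 9.7477)*exp(v)/(0.0784*exp(4*v) - 1.82*exp(3*v) + 11.4081*exp(2*v) - 9.815*exp(v) + 2.2801)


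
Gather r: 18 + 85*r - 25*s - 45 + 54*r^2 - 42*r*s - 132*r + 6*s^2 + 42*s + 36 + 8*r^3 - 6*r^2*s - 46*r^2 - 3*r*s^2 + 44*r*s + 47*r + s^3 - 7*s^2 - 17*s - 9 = 8*r^3 + r^2*(8 - 6*s) + r*(-3*s^2 + 2*s) + s^3 - s^2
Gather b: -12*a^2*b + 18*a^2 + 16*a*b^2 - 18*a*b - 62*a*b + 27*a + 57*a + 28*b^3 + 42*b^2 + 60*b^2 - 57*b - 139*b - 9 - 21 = 18*a^2 + 84*a + 28*b^3 + b^2*(16*a + 102) + b*(-12*a^2 - 80*a - 196) - 30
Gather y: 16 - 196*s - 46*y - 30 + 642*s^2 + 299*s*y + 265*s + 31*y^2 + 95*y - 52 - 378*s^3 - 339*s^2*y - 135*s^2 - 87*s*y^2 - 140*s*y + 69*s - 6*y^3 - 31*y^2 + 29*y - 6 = -378*s^3 + 507*s^2 - 87*s*y^2 + 138*s - 6*y^3 + y*(-339*s^2 + 159*s + 78) - 72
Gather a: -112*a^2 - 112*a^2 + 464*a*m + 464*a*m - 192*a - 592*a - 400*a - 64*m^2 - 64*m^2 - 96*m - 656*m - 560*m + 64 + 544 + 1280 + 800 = -224*a^2 + a*(928*m - 1184) - 128*m^2 - 1312*m + 2688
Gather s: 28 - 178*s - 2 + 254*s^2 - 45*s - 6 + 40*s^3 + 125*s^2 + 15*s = 40*s^3 + 379*s^2 - 208*s + 20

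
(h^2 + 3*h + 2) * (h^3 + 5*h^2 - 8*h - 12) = h^5 + 8*h^4 + 9*h^3 - 26*h^2 - 52*h - 24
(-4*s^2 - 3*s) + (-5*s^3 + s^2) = -5*s^3 - 3*s^2 - 3*s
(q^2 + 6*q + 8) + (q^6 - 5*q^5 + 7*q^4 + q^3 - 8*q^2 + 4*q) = q^6 - 5*q^5 + 7*q^4 + q^3 - 7*q^2 + 10*q + 8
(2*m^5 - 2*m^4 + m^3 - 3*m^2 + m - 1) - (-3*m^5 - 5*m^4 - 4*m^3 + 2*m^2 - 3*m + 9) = 5*m^5 + 3*m^4 + 5*m^3 - 5*m^2 + 4*m - 10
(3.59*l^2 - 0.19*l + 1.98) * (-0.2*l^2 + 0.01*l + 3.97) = -0.718*l^4 + 0.0739*l^3 + 13.8544*l^2 - 0.7345*l + 7.8606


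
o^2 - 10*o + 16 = (o - 8)*(o - 2)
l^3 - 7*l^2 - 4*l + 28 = (l - 7)*(l - 2)*(l + 2)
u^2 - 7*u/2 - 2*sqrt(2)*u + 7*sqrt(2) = (u - 7/2)*(u - 2*sqrt(2))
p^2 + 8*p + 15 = (p + 3)*(p + 5)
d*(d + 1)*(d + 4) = d^3 + 5*d^2 + 4*d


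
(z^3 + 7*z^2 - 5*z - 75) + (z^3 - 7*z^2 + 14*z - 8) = 2*z^3 + 9*z - 83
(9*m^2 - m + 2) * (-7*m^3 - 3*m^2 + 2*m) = -63*m^5 - 20*m^4 + 7*m^3 - 8*m^2 + 4*m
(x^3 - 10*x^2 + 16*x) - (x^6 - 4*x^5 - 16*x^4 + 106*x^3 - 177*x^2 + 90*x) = -x^6 + 4*x^5 + 16*x^4 - 105*x^3 + 167*x^2 - 74*x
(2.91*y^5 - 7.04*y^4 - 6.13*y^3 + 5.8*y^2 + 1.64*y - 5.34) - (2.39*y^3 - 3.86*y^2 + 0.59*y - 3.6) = 2.91*y^5 - 7.04*y^4 - 8.52*y^3 + 9.66*y^2 + 1.05*y - 1.74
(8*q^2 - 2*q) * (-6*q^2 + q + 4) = -48*q^4 + 20*q^3 + 30*q^2 - 8*q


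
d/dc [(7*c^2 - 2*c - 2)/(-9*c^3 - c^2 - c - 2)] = (63*c^4 - 36*c^3 - 63*c^2 - 32*c + 2)/(81*c^6 + 18*c^5 + 19*c^4 + 38*c^3 + 5*c^2 + 4*c + 4)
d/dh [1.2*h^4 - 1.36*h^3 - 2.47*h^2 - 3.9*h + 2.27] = 4.8*h^3 - 4.08*h^2 - 4.94*h - 3.9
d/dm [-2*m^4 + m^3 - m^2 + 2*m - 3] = -8*m^3 + 3*m^2 - 2*m + 2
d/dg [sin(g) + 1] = cos(g)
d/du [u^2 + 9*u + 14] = 2*u + 9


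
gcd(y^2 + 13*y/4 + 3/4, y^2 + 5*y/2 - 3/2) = y + 3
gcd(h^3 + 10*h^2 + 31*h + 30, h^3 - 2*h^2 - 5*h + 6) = h + 2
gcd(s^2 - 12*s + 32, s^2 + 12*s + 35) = 1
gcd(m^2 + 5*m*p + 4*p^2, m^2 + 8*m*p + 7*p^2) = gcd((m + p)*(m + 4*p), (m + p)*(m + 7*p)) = m + p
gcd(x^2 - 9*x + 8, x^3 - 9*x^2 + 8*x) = x^2 - 9*x + 8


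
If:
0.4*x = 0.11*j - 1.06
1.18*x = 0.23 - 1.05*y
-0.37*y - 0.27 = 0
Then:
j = 12.71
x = 0.84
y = -0.73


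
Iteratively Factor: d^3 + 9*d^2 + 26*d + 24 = (d + 3)*(d^2 + 6*d + 8) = (d + 3)*(d + 4)*(d + 2)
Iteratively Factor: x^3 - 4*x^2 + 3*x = (x - 1)*(x^2 - 3*x) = x*(x - 1)*(x - 3)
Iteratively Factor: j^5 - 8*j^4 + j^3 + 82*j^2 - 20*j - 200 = (j + 2)*(j^4 - 10*j^3 + 21*j^2 + 40*j - 100) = (j + 2)^2*(j^3 - 12*j^2 + 45*j - 50) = (j - 5)*(j + 2)^2*(j^2 - 7*j + 10) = (j - 5)*(j - 2)*(j + 2)^2*(j - 5)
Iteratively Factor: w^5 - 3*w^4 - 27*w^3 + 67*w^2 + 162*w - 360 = (w + 4)*(w^4 - 7*w^3 + w^2 + 63*w - 90) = (w - 5)*(w + 4)*(w^3 - 2*w^2 - 9*w + 18) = (w - 5)*(w + 3)*(w + 4)*(w^2 - 5*w + 6) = (w - 5)*(w - 3)*(w + 3)*(w + 4)*(w - 2)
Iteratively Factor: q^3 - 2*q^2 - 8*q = (q - 4)*(q^2 + 2*q) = (q - 4)*(q + 2)*(q)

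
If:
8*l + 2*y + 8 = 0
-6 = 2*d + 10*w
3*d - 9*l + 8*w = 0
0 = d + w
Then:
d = 3/4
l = -5/12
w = -3/4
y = -7/3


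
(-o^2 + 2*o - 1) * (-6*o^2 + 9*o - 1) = 6*o^4 - 21*o^3 + 25*o^2 - 11*o + 1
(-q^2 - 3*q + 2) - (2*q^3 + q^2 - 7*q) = -2*q^3 - 2*q^2 + 4*q + 2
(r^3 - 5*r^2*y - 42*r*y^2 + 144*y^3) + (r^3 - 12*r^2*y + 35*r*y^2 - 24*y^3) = 2*r^3 - 17*r^2*y - 7*r*y^2 + 120*y^3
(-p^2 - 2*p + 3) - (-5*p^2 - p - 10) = 4*p^2 - p + 13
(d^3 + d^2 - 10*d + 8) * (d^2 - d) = d^5 - 11*d^3 + 18*d^2 - 8*d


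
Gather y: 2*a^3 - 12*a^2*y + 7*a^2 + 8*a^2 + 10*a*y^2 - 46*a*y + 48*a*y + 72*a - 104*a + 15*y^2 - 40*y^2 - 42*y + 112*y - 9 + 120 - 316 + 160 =2*a^3 + 15*a^2 - 32*a + y^2*(10*a - 25) + y*(-12*a^2 + 2*a + 70) - 45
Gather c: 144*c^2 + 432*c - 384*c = 144*c^2 + 48*c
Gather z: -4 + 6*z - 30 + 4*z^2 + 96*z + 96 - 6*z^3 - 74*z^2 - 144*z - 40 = -6*z^3 - 70*z^2 - 42*z + 22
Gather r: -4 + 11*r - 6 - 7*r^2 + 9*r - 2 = -7*r^2 + 20*r - 12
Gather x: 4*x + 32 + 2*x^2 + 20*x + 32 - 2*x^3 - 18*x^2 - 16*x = -2*x^3 - 16*x^2 + 8*x + 64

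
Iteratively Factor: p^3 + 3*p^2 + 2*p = (p + 2)*(p^2 + p) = (p + 1)*(p + 2)*(p)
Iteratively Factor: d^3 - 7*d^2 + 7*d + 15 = (d + 1)*(d^2 - 8*d + 15) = (d - 5)*(d + 1)*(d - 3)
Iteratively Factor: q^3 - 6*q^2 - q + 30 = (q + 2)*(q^2 - 8*q + 15) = (q - 3)*(q + 2)*(q - 5)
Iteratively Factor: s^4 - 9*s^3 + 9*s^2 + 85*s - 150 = (s - 5)*(s^3 - 4*s^2 - 11*s + 30) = (s - 5)*(s + 3)*(s^2 - 7*s + 10) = (s - 5)*(s - 2)*(s + 3)*(s - 5)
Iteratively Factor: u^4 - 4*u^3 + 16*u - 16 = (u - 2)*(u^3 - 2*u^2 - 4*u + 8) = (u - 2)^2*(u^2 - 4) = (u - 2)^3*(u + 2)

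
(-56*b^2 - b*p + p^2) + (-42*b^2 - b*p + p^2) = -98*b^2 - 2*b*p + 2*p^2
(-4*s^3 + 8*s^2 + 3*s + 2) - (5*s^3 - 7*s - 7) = -9*s^3 + 8*s^2 + 10*s + 9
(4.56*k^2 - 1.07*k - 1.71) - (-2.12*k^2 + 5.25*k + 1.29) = 6.68*k^2 - 6.32*k - 3.0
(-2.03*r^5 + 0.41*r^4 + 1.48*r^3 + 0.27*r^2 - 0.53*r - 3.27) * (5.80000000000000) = -11.774*r^5 + 2.378*r^4 + 8.584*r^3 + 1.566*r^2 - 3.074*r - 18.966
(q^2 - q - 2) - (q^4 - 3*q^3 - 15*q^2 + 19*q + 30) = -q^4 + 3*q^3 + 16*q^2 - 20*q - 32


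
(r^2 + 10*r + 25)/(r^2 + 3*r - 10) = (r + 5)/(r - 2)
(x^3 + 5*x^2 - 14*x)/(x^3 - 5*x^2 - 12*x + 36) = x*(x + 7)/(x^2 - 3*x - 18)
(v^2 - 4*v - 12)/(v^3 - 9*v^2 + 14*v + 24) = (v + 2)/(v^2 - 3*v - 4)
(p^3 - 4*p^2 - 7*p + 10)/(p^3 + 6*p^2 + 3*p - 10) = (p - 5)/(p + 5)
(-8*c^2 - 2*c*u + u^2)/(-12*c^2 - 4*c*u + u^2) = (-4*c + u)/(-6*c + u)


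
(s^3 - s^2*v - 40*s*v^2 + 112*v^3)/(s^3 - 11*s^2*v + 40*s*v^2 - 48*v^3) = (s + 7*v)/(s - 3*v)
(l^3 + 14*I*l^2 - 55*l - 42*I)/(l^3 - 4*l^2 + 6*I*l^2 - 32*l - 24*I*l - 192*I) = (l^2 + 8*I*l - 7)/(l^2 - 4*l - 32)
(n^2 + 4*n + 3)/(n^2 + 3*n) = (n + 1)/n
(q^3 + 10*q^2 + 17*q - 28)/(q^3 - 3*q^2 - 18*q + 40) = (q^2 + 6*q - 7)/(q^2 - 7*q + 10)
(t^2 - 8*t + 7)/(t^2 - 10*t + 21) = (t - 1)/(t - 3)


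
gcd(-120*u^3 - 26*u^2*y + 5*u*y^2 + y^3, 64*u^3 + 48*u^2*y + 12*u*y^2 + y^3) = 4*u + y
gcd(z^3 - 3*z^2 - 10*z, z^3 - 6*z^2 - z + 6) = 1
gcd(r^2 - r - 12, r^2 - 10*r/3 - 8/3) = r - 4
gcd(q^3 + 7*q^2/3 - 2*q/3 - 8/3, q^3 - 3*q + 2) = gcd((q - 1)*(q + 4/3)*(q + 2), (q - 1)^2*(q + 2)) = q^2 + q - 2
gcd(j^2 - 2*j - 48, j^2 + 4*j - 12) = j + 6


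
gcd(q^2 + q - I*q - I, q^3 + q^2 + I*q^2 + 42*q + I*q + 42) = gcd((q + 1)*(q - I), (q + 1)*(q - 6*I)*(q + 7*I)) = q + 1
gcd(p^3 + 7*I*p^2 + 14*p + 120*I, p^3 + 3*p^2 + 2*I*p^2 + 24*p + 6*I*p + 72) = p^2 + 2*I*p + 24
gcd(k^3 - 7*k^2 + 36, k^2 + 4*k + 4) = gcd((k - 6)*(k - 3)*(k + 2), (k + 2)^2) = k + 2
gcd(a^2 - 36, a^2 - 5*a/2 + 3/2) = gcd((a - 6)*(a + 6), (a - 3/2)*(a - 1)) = 1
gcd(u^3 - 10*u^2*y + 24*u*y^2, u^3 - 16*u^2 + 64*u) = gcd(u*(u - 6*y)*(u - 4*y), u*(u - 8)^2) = u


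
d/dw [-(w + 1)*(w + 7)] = -2*w - 8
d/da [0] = 0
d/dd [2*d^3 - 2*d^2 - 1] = 2*d*(3*d - 2)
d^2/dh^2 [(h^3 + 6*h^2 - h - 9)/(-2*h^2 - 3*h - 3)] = 2*(37*h^3 + 189*h^2 + 117*h - 36)/(8*h^6 + 36*h^5 + 90*h^4 + 135*h^3 + 135*h^2 + 81*h + 27)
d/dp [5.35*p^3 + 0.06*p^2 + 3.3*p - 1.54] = 16.05*p^2 + 0.12*p + 3.3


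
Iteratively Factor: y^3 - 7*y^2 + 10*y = (y - 5)*(y^2 - 2*y) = y*(y - 5)*(y - 2)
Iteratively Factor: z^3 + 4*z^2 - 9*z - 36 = (z - 3)*(z^2 + 7*z + 12) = (z - 3)*(z + 3)*(z + 4)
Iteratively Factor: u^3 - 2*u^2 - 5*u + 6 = (u - 3)*(u^2 + u - 2) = (u - 3)*(u + 2)*(u - 1)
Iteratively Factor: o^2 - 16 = (o + 4)*(o - 4)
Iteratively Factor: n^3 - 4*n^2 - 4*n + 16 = (n + 2)*(n^2 - 6*n + 8) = (n - 4)*(n + 2)*(n - 2)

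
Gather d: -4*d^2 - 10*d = -4*d^2 - 10*d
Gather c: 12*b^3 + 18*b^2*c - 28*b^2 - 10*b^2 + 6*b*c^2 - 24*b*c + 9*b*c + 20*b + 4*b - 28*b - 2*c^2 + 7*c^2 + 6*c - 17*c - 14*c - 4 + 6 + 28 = 12*b^3 - 38*b^2 - 4*b + c^2*(6*b + 5) + c*(18*b^2 - 15*b - 25) + 30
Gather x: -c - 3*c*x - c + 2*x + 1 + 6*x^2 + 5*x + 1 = -2*c + 6*x^2 + x*(7 - 3*c) + 2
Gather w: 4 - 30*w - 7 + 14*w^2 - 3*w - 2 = 14*w^2 - 33*w - 5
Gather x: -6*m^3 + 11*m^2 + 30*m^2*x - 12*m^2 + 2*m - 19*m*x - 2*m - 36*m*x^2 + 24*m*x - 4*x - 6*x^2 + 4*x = -6*m^3 - m^2 + x^2*(-36*m - 6) + x*(30*m^2 + 5*m)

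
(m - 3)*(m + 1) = m^2 - 2*m - 3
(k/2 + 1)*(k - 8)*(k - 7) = k^3/2 - 13*k^2/2 + 13*k + 56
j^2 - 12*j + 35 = (j - 7)*(j - 5)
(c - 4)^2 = c^2 - 8*c + 16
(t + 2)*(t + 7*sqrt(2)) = t^2 + 2*t + 7*sqrt(2)*t + 14*sqrt(2)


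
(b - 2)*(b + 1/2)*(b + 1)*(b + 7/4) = b^4 + 5*b^3/4 - 27*b^2/8 - 43*b/8 - 7/4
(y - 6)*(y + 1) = y^2 - 5*y - 6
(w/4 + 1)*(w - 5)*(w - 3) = w^3/4 - w^2 - 17*w/4 + 15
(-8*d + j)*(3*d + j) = -24*d^2 - 5*d*j + j^2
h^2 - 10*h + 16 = (h - 8)*(h - 2)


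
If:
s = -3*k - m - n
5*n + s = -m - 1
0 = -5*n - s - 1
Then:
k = 1/15 - 4*s/15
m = 0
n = -s/5 - 1/5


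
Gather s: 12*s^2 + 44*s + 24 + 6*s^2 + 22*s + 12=18*s^2 + 66*s + 36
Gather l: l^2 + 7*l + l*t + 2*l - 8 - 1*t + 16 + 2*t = l^2 + l*(t + 9) + t + 8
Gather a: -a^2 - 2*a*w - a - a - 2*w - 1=-a^2 + a*(-2*w - 2) - 2*w - 1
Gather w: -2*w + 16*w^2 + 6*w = 16*w^2 + 4*w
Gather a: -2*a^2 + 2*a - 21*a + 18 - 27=-2*a^2 - 19*a - 9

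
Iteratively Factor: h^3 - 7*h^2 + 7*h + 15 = (h + 1)*(h^2 - 8*h + 15) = (h - 3)*(h + 1)*(h - 5)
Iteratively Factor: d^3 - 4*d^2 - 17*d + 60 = (d - 3)*(d^2 - d - 20) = (d - 3)*(d + 4)*(d - 5)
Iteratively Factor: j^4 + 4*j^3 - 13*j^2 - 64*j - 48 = (j + 1)*(j^3 + 3*j^2 - 16*j - 48) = (j + 1)*(j + 3)*(j^2 - 16) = (j - 4)*(j + 1)*(j + 3)*(j + 4)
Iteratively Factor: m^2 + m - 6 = (m - 2)*(m + 3)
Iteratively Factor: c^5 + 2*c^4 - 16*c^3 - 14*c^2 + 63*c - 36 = (c - 1)*(c^4 + 3*c^3 - 13*c^2 - 27*c + 36) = (c - 1)*(c + 3)*(c^3 - 13*c + 12) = (c - 1)^2*(c + 3)*(c^2 + c - 12) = (c - 3)*(c - 1)^2*(c + 3)*(c + 4)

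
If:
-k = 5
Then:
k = -5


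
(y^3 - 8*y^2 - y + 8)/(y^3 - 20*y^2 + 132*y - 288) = (y^2 - 1)/(y^2 - 12*y + 36)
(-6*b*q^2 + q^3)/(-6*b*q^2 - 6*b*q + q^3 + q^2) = q/(q + 1)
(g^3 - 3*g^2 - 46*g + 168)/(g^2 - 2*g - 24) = (g^2 + 3*g - 28)/(g + 4)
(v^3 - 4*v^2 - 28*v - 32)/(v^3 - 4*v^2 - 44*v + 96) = (v^2 + 4*v + 4)/(v^2 + 4*v - 12)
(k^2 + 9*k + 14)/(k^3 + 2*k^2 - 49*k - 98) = 1/(k - 7)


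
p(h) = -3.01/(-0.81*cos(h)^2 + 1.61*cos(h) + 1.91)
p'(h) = -3.01*(-1.62*sin(h)*cos(h) + 1.61*sin(h))/(-0.81*cos(h)^2 + 1.61*cos(h) + 1.91)^2 = (4.8762*cos(h) - 4.8461)*sin(h)/(-0.81*cos(h)^2 + 1.61*cos(h) + 1.91)^2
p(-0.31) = -1.11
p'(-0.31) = 0.01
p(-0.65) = -1.12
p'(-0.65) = 0.08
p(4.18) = -3.40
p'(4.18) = 8.07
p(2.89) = 7.36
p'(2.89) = -14.23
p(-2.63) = 27.43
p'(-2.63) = 369.93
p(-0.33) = -1.11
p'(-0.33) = 0.01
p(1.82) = -2.06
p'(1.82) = -2.74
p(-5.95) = -1.11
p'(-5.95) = -0.01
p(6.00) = -1.11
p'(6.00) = 0.01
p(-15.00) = -13.72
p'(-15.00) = 115.48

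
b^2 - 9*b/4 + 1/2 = (b - 2)*(b - 1/4)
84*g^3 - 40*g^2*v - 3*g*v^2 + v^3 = (-7*g + v)*(-2*g + v)*(6*g + v)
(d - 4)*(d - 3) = d^2 - 7*d + 12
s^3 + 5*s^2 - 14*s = s*(s - 2)*(s + 7)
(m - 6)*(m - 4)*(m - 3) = m^3 - 13*m^2 + 54*m - 72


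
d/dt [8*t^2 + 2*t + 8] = 16*t + 2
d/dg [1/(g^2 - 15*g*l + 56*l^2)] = (-2*g + 15*l)/(g^2 - 15*g*l + 56*l^2)^2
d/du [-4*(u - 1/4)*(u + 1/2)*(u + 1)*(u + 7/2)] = -16*u^3 - 57*u^2 - 36*u - 5/4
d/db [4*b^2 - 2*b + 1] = 8*b - 2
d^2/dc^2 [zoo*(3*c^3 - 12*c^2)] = zoo*(c + 1)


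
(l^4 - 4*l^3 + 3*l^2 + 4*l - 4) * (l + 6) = l^5 + 2*l^4 - 21*l^3 + 22*l^2 + 20*l - 24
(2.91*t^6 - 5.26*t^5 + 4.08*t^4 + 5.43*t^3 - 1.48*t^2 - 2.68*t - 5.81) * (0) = 0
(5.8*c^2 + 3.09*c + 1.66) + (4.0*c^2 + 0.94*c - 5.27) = 9.8*c^2 + 4.03*c - 3.61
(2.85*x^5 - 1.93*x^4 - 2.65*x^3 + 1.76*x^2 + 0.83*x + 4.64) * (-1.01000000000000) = -2.8785*x^5 + 1.9493*x^4 + 2.6765*x^3 - 1.7776*x^2 - 0.8383*x - 4.6864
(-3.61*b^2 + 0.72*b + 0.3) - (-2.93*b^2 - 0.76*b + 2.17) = -0.68*b^2 + 1.48*b - 1.87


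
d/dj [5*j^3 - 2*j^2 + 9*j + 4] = 15*j^2 - 4*j + 9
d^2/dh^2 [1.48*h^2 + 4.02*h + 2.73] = 2.96000000000000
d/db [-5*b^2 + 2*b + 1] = 2 - 10*b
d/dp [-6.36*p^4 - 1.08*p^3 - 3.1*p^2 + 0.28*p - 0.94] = -25.44*p^3 - 3.24*p^2 - 6.2*p + 0.28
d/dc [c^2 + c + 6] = 2*c + 1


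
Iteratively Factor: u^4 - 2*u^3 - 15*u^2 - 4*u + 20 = (u + 2)*(u^3 - 4*u^2 - 7*u + 10) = (u - 5)*(u + 2)*(u^2 + u - 2) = (u - 5)*(u - 1)*(u + 2)*(u + 2)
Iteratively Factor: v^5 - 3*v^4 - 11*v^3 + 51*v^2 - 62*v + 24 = (v - 1)*(v^4 - 2*v^3 - 13*v^2 + 38*v - 24) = (v - 2)*(v - 1)*(v^3 - 13*v + 12) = (v - 3)*(v - 2)*(v - 1)*(v^2 + 3*v - 4) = (v - 3)*(v - 2)*(v - 1)*(v + 4)*(v - 1)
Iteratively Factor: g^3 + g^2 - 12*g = (g)*(g^2 + g - 12) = g*(g + 4)*(g - 3)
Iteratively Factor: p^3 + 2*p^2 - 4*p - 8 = (p - 2)*(p^2 + 4*p + 4) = (p - 2)*(p + 2)*(p + 2)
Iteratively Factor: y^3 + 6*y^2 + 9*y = (y + 3)*(y^2 + 3*y) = (y + 3)^2*(y)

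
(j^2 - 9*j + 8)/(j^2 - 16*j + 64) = (j - 1)/(j - 8)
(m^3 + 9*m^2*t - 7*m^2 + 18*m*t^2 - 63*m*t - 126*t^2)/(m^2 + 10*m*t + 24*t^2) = (m^2 + 3*m*t - 7*m - 21*t)/(m + 4*t)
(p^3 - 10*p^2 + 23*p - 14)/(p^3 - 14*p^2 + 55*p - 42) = (p - 2)/(p - 6)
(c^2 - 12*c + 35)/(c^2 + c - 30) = (c - 7)/(c + 6)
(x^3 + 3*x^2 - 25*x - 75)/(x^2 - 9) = (x^2 - 25)/(x - 3)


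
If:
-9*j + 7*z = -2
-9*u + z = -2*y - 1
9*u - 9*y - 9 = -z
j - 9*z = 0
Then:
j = 9/37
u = -46/333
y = -42/37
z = 1/37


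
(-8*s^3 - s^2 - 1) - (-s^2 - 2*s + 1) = -8*s^3 + 2*s - 2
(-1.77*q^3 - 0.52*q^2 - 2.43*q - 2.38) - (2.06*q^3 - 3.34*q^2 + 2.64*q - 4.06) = -3.83*q^3 + 2.82*q^2 - 5.07*q + 1.68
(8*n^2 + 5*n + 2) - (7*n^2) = n^2 + 5*n + 2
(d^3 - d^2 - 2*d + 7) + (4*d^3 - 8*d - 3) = 5*d^3 - d^2 - 10*d + 4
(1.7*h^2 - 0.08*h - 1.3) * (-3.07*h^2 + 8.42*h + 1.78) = -5.219*h^4 + 14.5596*h^3 + 6.3434*h^2 - 11.0884*h - 2.314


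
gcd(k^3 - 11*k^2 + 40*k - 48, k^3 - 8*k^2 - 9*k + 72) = k - 3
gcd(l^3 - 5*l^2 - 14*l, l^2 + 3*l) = l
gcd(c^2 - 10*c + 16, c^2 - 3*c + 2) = c - 2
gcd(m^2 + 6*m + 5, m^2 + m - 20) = m + 5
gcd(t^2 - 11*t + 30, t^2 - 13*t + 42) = t - 6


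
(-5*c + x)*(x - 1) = -5*c*x + 5*c + x^2 - x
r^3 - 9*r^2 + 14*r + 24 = (r - 6)*(r - 4)*(r + 1)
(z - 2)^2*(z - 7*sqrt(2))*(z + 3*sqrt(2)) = z^4 - 4*sqrt(2)*z^3 - 4*z^3 - 38*z^2 + 16*sqrt(2)*z^2 - 16*sqrt(2)*z + 168*z - 168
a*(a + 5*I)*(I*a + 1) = I*a^3 - 4*a^2 + 5*I*a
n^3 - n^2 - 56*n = n*(n - 8)*(n + 7)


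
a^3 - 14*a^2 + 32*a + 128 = (a - 8)^2*(a + 2)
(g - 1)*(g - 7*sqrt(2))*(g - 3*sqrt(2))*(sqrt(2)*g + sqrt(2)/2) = sqrt(2)*g^4 - 20*g^3 - sqrt(2)*g^3/2 + 10*g^2 + 83*sqrt(2)*g^2/2 - 21*sqrt(2)*g + 10*g - 21*sqrt(2)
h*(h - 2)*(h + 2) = h^3 - 4*h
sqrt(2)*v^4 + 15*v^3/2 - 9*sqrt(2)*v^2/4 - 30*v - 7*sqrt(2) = (v - 2)*(v + 2)*(v + 7*sqrt(2)/2)*(sqrt(2)*v + 1/2)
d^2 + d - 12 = (d - 3)*(d + 4)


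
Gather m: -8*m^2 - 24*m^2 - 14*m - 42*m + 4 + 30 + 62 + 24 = -32*m^2 - 56*m + 120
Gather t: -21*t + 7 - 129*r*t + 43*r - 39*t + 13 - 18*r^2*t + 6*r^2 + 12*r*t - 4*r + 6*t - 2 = 6*r^2 + 39*r + t*(-18*r^2 - 117*r - 54) + 18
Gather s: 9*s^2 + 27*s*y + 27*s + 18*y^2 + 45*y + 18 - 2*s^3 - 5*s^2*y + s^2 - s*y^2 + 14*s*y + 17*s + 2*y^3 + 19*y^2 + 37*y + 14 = -2*s^3 + s^2*(10 - 5*y) + s*(-y^2 + 41*y + 44) + 2*y^3 + 37*y^2 + 82*y + 32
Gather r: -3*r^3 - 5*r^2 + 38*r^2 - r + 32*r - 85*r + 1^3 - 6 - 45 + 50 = -3*r^3 + 33*r^2 - 54*r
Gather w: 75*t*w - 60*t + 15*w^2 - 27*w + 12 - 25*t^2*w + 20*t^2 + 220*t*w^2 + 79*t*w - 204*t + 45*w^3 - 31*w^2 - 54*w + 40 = 20*t^2 - 264*t + 45*w^3 + w^2*(220*t - 16) + w*(-25*t^2 + 154*t - 81) + 52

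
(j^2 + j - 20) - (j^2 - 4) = j - 16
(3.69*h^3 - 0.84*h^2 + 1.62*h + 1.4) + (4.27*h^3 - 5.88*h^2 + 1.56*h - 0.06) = 7.96*h^3 - 6.72*h^2 + 3.18*h + 1.34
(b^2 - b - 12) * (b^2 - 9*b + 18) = b^4 - 10*b^3 + 15*b^2 + 90*b - 216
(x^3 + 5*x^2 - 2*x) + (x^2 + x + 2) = x^3 + 6*x^2 - x + 2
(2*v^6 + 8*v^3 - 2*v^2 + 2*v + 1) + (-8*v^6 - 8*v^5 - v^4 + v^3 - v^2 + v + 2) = -6*v^6 - 8*v^5 - v^4 + 9*v^3 - 3*v^2 + 3*v + 3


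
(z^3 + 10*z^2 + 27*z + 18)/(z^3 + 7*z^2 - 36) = (z + 1)/(z - 2)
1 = 1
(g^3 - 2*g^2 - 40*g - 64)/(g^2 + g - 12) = (g^2 - 6*g - 16)/(g - 3)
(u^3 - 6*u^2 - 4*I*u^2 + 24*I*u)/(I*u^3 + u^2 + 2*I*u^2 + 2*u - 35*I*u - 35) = u*(-I*u^2 + 2*u*(-2 + 3*I) + 24)/(u^3 + u^2*(2 - I) - u*(35 + 2*I) + 35*I)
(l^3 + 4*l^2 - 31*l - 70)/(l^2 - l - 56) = (l^2 - 3*l - 10)/(l - 8)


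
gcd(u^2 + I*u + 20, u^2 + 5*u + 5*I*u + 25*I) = u + 5*I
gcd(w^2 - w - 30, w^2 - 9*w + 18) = w - 6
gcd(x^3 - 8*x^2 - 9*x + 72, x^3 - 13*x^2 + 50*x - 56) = 1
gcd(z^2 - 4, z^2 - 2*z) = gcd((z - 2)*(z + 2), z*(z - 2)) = z - 2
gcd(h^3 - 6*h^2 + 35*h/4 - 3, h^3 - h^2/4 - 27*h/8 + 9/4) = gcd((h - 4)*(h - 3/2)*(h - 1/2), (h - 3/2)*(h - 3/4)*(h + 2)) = h - 3/2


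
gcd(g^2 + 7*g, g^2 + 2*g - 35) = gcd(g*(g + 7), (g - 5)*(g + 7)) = g + 7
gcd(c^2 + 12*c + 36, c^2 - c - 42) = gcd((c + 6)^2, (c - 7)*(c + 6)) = c + 6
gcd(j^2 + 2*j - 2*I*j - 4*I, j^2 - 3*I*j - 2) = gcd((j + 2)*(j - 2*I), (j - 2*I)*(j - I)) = j - 2*I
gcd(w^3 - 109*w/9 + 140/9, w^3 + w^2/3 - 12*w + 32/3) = w + 4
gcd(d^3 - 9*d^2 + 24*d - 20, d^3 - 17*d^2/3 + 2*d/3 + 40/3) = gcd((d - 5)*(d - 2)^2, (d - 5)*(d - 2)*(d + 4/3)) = d^2 - 7*d + 10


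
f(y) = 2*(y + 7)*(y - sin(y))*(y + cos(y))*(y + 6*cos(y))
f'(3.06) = -375.48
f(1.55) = 24.75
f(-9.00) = 4925.40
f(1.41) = 26.48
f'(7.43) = -4096.86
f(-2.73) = -597.06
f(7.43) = 14601.69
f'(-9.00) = -5442.87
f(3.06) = -361.06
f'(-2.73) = 827.25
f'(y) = 2*(1 - 6*sin(y))*(y + 7)*(y - sin(y))*(y + cos(y)) + 2*(1 - sin(y))*(y + 7)*(y - sin(y))*(y + 6*cos(y)) + 2*(1 - cos(y))*(y + 7)*(y + cos(y))*(y + 6*cos(y)) + 2*(y - sin(y))*(y + cos(y))*(y + 6*cos(y)) = -2*(y + 7)*(y - sin(y))*(y + cos(y))*(6*sin(y) - 1) - 2*(y + 7)*(y - sin(y))*(y + 6*cos(y))*(sin(y) - 1) - 2*(y + 7)*(y + cos(y))*(y + 6*cos(y))*(cos(y) - 1) + 2*(y - sin(y))*(y + cos(y))*(y + 6*cos(y))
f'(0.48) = 13.89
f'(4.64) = 5985.51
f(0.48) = 2.16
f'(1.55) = -26.93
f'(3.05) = -379.48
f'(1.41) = 0.97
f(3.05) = -357.29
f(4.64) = 2521.33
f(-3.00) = -815.82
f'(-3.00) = 765.76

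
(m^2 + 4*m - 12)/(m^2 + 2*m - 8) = (m + 6)/(m + 4)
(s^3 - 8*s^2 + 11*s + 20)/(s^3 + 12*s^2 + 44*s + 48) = (s^3 - 8*s^2 + 11*s + 20)/(s^3 + 12*s^2 + 44*s + 48)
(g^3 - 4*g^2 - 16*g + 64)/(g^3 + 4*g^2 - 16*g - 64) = (g - 4)/(g + 4)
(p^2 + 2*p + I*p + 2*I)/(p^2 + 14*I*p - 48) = (p^2 + p*(2 + I) + 2*I)/(p^2 + 14*I*p - 48)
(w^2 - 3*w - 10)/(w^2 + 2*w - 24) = (w^2 - 3*w - 10)/(w^2 + 2*w - 24)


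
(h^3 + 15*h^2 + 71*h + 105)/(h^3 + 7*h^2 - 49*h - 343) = (h^2 + 8*h + 15)/(h^2 - 49)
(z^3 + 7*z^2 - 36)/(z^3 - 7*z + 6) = (z + 6)/(z - 1)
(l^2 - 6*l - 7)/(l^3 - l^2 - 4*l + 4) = (l^2 - 6*l - 7)/(l^3 - l^2 - 4*l + 4)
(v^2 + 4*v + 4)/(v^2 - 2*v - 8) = (v + 2)/(v - 4)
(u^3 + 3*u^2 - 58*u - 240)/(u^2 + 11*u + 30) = u - 8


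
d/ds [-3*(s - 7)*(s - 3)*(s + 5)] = -9*s^2 + 30*s + 87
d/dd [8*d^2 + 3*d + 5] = 16*d + 3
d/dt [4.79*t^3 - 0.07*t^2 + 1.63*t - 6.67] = 14.37*t^2 - 0.14*t + 1.63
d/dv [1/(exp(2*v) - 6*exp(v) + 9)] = 2*(3 - exp(v))*exp(v)/(exp(2*v) - 6*exp(v) + 9)^2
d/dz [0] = 0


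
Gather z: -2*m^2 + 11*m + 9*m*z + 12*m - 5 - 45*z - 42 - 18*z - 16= -2*m^2 + 23*m + z*(9*m - 63) - 63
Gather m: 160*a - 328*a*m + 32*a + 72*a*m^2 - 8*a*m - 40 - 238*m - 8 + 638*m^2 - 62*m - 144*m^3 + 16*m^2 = 192*a - 144*m^3 + m^2*(72*a + 654) + m*(-336*a - 300) - 48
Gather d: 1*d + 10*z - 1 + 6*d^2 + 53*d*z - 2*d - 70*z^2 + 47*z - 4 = 6*d^2 + d*(53*z - 1) - 70*z^2 + 57*z - 5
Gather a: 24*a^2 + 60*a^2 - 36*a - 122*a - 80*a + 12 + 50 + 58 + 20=84*a^2 - 238*a + 140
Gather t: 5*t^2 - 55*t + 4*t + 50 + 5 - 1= 5*t^2 - 51*t + 54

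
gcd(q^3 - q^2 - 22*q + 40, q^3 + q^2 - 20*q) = q^2 + q - 20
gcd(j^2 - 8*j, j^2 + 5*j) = j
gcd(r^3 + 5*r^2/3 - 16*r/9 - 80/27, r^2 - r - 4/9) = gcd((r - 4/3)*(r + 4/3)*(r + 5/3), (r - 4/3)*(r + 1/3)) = r - 4/3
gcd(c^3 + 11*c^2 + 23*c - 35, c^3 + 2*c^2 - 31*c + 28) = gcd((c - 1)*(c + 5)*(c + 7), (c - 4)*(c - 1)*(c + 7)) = c^2 + 6*c - 7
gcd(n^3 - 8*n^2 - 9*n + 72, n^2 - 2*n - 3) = n - 3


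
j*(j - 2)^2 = j^3 - 4*j^2 + 4*j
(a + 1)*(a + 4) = a^2 + 5*a + 4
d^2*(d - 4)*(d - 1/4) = d^4 - 17*d^3/4 + d^2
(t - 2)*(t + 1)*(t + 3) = t^3 + 2*t^2 - 5*t - 6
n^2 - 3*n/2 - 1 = (n - 2)*(n + 1/2)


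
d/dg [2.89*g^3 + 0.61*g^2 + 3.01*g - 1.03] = 8.67*g^2 + 1.22*g + 3.01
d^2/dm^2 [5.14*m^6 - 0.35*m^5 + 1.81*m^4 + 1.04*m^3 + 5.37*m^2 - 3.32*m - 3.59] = 154.2*m^4 - 7.0*m^3 + 21.72*m^2 + 6.24*m + 10.74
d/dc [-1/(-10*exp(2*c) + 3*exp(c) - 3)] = (3 - 20*exp(c))*exp(c)/(10*exp(2*c) - 3*exp(c) + 3)^2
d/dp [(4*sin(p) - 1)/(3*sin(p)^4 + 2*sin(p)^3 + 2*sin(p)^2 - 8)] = 2*(-18*sin(p)^4 - 2*sin(p)^3 - sin(p)^2 + 2*sin(p) - 16)*cos(p)/(3*sin(p)^4 + 2*sin(p)^3 + 2*sin(p)^2 - 8)^2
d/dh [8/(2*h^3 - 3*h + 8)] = 24*(1 - 2*h^2)/(2*h^3 - 3*h + 8)^2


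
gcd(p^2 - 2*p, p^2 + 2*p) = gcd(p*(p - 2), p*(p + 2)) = p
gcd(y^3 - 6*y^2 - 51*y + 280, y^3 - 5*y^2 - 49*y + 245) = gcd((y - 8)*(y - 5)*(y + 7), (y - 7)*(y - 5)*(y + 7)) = y^2 + 2*y - 35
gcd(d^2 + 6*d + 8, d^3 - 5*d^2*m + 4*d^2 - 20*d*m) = d + 4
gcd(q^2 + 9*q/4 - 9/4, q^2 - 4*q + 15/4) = 1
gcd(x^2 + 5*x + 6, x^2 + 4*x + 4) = x + 2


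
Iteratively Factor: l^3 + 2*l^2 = (l)*(l^2 + 2*l) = l*(l + 2)*(l)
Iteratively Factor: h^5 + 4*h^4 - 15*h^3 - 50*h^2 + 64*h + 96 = (h + 1)*(h^4 + 3*h^3 - 18*h^2 - 32*h + 96) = (h - 2)*(h + 1)*(h^3 + 5*h^2 - 8*h - 48) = (h - 2)*(h + 1)*(h + 4)*(h^2 + h - 12) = (h - 3)*(h - 2)*(h + 1)*(h + 4)*(h + 4)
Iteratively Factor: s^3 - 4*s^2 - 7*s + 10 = (s - 1)*(s^2 - 3*s - 10) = (s - 1)*(s + 2)*(s - 5)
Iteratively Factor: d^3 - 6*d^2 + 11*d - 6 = (d - 1)*(d^2 - 5*d + 6) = (d - 2)*(d - 1)*(d - 3)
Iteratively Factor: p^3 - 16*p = (p - 4)*(p^2 + 4*p) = (p - 4)*(p + 4)*(p)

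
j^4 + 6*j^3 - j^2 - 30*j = j*(j - 2)*(j + 3)*(j + 5)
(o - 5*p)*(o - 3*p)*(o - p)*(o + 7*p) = o^4 - 2*o^3*p - 40*o^2*p^2 + 146*o*p^3 - 105*p^4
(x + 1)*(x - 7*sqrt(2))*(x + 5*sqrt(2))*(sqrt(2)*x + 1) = sqrt(2)*x^4 - 3*x^3 + sqrt(2)*x^3 - 72*sqrt(2)*x^2 - 3*x^2 - 72*sqrt(2)*x - 70*x - 70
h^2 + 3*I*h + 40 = (h - 5*I)*(h + 8*I)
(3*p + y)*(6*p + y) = 18*p^2 + 9*p*y + y^2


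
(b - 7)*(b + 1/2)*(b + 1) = b^3 - 11*b^2/2 - 10*b - 7/2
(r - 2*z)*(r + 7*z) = r^2 + 5*r*z - 14*z^2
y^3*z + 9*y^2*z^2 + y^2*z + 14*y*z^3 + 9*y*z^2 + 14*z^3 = (y + 2*z)*(y + 7*z)*(y*z + z)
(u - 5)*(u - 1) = u^2 - 6*u + 5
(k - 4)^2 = k^2 - 8*k + 16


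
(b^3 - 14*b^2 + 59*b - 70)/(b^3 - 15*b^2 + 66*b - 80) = (b - 7)/(b - 8)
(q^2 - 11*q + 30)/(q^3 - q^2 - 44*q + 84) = (q - 5)/(q^2 + 5*q - 14)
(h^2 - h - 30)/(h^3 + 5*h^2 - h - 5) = (h - 6)/(h^2 - 1)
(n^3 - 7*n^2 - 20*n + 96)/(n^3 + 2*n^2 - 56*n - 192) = (n - 3)/(n + 6)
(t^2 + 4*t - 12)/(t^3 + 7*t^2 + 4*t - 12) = (t - 2)/(t^2 + t - 2)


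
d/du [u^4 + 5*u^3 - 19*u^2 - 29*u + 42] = 4*u^3 + 15*u^2 - 38*u - 29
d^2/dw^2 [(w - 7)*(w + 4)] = 2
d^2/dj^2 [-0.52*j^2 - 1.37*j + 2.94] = -1.04000000000000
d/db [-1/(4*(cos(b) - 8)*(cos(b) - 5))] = (13 - 2*cos(b))*sin(b)/(4*(cos(b) - 8)^2*(cos(b) - 5)^2)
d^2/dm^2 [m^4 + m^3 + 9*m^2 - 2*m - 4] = 12*m^2 + 6*m + 18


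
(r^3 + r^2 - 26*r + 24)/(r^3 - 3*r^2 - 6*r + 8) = (r + 6)/(r + 2)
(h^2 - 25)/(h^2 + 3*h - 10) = (h - 5)/(h - 2)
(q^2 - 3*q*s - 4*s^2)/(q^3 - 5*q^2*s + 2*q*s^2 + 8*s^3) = 1/(q - 2*s)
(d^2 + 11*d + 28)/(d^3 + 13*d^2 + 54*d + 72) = (d + 7)/(d^2 + 9*d + 18)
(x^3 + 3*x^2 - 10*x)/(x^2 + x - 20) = x*(x - 2)/(x - 4)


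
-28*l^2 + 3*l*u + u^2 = (-4*l + u)*(7*l + u)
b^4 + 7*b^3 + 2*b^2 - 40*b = b*(b - 2)*(b + 4)*(b + 5)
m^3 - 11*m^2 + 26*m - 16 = (m - 8)*(m - 2)*(m - 1)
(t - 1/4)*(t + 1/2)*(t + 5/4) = t^3 + 3*t^2/2 + 3*t/16 - 5/32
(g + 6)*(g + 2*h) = g^2 + 2*g*h + 6*g + 12*h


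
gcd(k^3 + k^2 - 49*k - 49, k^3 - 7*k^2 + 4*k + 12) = k + 1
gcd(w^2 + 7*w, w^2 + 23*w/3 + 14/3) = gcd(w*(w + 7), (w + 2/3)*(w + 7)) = w + 7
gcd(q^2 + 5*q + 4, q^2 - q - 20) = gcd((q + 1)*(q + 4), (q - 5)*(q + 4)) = q + 4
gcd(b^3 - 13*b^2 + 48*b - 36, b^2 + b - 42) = b - 6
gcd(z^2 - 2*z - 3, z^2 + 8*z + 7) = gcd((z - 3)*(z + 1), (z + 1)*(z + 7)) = z + 1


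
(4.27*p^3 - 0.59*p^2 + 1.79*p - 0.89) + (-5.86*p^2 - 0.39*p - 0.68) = 4.27*p^3 - 6.45*p^2 + 1.4*p - 1.57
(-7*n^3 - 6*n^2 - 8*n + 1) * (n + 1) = -7*n^4 - 13*n^3 - 14*n^2 - 7*n + 1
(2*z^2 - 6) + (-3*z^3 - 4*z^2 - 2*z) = -3*z^3 - 2*z^2 - 2*z - 6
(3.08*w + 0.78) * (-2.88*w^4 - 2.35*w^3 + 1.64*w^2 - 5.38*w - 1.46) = -8.8704*w^5 - 9.4844*w^4 + 3.2182*w^3 - 15.2912*w^2 - 8.6932*w - 1.1388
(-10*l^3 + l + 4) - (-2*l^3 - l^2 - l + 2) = -8*l^3 + l^2 + 2*l + 2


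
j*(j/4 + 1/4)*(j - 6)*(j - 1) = j^4/4 - 3*j^3/2 - j^2/4 + 3*j/2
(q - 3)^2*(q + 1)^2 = q^4 - 4*q^3 - 2*q^2 + 12*q + 9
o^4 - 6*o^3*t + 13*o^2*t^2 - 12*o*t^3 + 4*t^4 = (o - 2*t)^2*(o - t)^2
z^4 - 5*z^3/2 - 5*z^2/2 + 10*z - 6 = (z - 2)*(z - 3/2)*(z - 1)*(z + 2)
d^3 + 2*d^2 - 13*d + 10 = (d - 2)*(d - 1)*(d + 5)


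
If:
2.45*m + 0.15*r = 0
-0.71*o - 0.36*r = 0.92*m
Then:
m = -0.0612244897959184*r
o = -0.42770911181374*r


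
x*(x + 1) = x^2 + x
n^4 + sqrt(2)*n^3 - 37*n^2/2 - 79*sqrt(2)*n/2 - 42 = (n - 7*sqrt(2)/2)*(n + sqrt(2))*(n + 3*sqrt(2)/2)*(n + 2*sqrt(2))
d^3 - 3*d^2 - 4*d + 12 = (d - 3)*(d - 2)*(d + 2)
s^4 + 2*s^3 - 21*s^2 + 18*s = s*(s - 3)*(s - 1)*(s + 6)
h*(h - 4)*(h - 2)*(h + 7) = h^4 + h^3 - 34*h^2 + 56*h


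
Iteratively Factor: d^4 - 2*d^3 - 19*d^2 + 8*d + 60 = (d - 5)*(d^3 + 3*d^2 - 4*d - 12) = (d - 5)*(d + 3)*(d^2 - 4) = (d - 5)*(d + 2)*(d + 3)*(d - 2)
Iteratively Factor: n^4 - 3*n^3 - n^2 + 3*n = (n + 1)*(n^3 - 4*n^2 + 3*n) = (n - 3)*(n + 1)*(n^2 - n) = n*(n - 3)*(n + 1)*(n - 1)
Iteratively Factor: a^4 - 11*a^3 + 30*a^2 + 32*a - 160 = (a - 4)*(a^3 - 7*a^2 + 2*a + 40) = (a - 5)*(a - 4)*(a^2 - 2*a - 8) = (a - 5)*(a - 4)*(a + 2)*(a - 4)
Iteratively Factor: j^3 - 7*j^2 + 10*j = (j - 2)*(j^2 - 5*j) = j*(j - 2)*(j - 5)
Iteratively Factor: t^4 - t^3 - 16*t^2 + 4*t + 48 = (t - 4)*(t^3 + 3*t^2 - 4*t - 12) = (t - 4)*(t - 2)*(t^2 + 5*t + 6) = (t - 4)*(t - 2)*(t + 2)*(t + 3)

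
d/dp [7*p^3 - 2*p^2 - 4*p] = 21*p^2 - 4*p - 4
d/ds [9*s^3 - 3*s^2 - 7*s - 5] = 27*s^2 - 6*s - 7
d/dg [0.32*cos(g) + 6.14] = -0.32*sin(g)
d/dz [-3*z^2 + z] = 1 - 6*z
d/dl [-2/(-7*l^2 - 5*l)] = 2*(-14*l - 5)/(l^2*(7*l + 5)^2)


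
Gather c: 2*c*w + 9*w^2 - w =2*c*w + 9*w^2 - w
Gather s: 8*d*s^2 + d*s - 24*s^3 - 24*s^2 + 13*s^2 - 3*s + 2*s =-24*s^3 + s^2*(8*d - 11) + s*(d - 1)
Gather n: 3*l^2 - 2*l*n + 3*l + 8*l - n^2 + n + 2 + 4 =3*l^2 + 11*l - n^2 + n*(1 - 2*l) + 6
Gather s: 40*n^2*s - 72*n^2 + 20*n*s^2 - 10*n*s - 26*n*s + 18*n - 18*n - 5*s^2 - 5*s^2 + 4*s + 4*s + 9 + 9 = -72*n^2 + s^2*(20*n - 10) + s*(40*n^2 - 36*n + 8) + 18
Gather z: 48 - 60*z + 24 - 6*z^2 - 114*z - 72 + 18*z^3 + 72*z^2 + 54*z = 18*z^3 + 66*z^2 - 120*z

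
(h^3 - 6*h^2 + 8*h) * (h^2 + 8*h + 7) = h^5 + 2*h^4 - 33*h^3 + 22*h^2 + 56*h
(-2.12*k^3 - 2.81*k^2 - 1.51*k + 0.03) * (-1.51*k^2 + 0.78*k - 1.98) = 3.2012*k^5 + 2.5895*k^4 + 4.2859*k^3 + 4.3407*k^2 + 3.0132*k - 0.0594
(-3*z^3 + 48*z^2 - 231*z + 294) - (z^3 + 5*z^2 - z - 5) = -4*z^3 + 43*z^2 - 230*z + 299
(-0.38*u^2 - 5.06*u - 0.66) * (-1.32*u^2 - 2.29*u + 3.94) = 0.5016*u^4 + 7.5494*u^3 + 10.9614*u^2 - 18.425*u - 2.6004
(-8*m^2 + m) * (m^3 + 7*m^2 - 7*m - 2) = -8*m^5 - 55*m^4 + 63*m^3 + 9*m^2 - 2*m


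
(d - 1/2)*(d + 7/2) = d^2 + 3*d - 7/4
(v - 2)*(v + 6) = v^2 + 4*v - 12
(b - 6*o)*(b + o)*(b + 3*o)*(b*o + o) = b^4*o - 2*b^3*o^2 + b^3*o - 21*b^2*o^3 - 2*b^2*o^2 - 18*b*o^4 - 21*b*o^3 - 18*o^4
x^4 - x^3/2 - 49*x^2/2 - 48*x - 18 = (x - 6)*(x + 1/2)*(x + 2)*(x + 3)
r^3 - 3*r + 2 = (r - 1)^2*(r + 2)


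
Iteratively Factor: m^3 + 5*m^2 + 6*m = (m)*(m^2 + 5*m + 6) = m*(m + 2)*(m + 3)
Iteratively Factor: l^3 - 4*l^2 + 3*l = (l)*(l^2 - 4*l + 3) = l*(l - 1)*(l - 3)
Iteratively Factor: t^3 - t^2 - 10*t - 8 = (t + 1)*(t^2 - 2*t - 8) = (t - 4)*(t + 1)*(t + 2)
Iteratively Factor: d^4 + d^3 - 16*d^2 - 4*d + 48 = (d + 4)*(d^3 - 3*d^2 - 4*d + 12) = (d + 2)*(d + 4)*(d^2 - 5*d + 6) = (d - 2)*(d + 2)*(d + 4)*(d - 3)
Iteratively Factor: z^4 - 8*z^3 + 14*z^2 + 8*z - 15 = (z + 1)*(z^3 - 9*z^2 + 23*z - 15) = (z - 3)*(z + 1)*(z^2 - 6*z + 5) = (z - 3)*(z - 1)*(z + 1)*(z - 5)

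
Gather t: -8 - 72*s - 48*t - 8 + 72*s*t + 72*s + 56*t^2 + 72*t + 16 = 56*t^2 + t*(72*s + 24)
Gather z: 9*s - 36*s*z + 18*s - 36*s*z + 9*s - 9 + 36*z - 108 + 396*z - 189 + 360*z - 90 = 36*s + z*(792 - 72*s) - 396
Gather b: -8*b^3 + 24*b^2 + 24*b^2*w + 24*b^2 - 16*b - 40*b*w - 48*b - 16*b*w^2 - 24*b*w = -8*b^3 + b^2*(24*w + 48) + b*(-16*w^2 - 64*w - 64)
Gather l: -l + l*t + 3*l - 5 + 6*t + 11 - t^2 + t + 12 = l*(t + 2) - t^2 + 7*t + 18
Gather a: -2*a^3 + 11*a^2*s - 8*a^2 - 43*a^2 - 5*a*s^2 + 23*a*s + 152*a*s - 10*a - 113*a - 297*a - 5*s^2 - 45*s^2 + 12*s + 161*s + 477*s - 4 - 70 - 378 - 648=-2*a^3 + a^2*(11*s - 51) + a*(-5*s^2 + 175*s - 420) - 50*s^2 + 650*s - 1100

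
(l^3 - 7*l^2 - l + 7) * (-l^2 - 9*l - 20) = -l^5 - 2*l^4 + 44*l^3 + 142*l^2 - 43*l - 140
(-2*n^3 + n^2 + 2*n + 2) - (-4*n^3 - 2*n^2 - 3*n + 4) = 2*n^3 + 3*n^2 + 5*n - 2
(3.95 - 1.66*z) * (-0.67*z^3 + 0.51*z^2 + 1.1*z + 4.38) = 1.1122*z^4 - 3.4931*z^3 + 0.1885*z^2 - 2.9258*z + 17.301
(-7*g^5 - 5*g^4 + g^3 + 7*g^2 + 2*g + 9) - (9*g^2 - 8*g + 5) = -7*g^5 - 5*g^4 + g^3 - 2*g^2 + 10*g + 4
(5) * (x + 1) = 5*x + 5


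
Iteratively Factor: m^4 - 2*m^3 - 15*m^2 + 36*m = (m - 3)*(m^3 + m^2 - 12*m) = (m - 3)*(m + 4)*(m^2 - 3*m) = (m - 3)^2*(m + 4)*(m)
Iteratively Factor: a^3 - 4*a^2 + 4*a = (a)*(a^2 - 4*a + 4) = a*(a - 2)*(a - 2)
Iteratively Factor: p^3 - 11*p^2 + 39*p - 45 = (p - 5)*(p^2 - 6*p + 9) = (p - 5)*(p - 3)*(p - 3)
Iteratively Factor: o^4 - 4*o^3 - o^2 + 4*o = (o + 1)*(o^3 - 5*o^2 + 4*o) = (o - 1)*(o + 1)*(o^2 - 4*o) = o*(o - 1)*(o + 1)*(o - 4)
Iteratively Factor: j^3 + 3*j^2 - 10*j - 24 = (j + 4)*(j^2 - j - 6) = (j + 2)*(j + 4)*(j - 3)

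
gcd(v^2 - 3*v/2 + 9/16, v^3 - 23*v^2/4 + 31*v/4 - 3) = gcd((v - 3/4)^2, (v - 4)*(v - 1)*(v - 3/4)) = v - 3/4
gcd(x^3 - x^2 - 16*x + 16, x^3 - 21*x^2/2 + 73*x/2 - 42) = x - 4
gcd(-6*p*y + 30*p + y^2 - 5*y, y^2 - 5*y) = y - 5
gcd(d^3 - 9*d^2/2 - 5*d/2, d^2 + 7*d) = d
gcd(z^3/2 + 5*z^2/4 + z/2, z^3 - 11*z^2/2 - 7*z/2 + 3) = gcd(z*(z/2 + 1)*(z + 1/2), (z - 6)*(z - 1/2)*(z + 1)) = 1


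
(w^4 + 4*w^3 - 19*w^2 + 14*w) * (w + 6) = w^5 + 10*w^4 + 5*w^3 - 100*w^2 + 84*w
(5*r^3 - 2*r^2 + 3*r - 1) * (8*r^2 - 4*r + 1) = 40*r^5 - 36*r^4 + 37*r^3 - 22*r^2 + 7*r - 1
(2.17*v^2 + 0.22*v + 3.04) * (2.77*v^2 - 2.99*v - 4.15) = 6.0109*v^4 - 5.8789*v^3 - 1.2425*v^2 - 10.0026*v - 12.616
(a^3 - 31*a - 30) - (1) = a^3 - 31*a - 31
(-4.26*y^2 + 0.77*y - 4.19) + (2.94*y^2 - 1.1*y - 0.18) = -1.32*y^2 - 0.33*y - 4.37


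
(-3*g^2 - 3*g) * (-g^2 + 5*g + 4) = 3*g^4 - 12*g^3 - 27*g^2 - 12*g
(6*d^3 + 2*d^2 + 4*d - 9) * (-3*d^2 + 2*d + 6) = -18*d^5 + 6*d^4 + 28*d^3 + 47*d^2 + 6*d - 54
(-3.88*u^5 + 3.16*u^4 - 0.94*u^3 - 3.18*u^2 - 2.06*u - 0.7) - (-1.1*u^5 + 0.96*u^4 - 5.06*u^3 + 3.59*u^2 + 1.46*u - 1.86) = -2.78*u^5 + 2.2*u^4 + 4.12*u^3 - 6.77*u^2 - 3.52*u + 1.16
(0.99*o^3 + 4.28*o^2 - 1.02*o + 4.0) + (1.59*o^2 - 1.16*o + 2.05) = 0.99*o^3 + 5.87*o^2 - 2.18*o + 6.05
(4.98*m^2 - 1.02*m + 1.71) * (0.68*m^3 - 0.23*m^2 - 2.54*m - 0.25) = 3.3864*m^5 - 1.839*m^4 - 11.2518*m^3 + 0.9525*m^2 - 4.0884*m - 0.4275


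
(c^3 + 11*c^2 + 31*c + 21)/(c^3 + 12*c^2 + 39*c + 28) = (c + 3)/(c + 4)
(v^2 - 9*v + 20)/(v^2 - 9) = (v^2 - 9*v + 20)/(v^2 - 9)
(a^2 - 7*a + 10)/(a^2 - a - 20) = (a - 2)/(a + 4)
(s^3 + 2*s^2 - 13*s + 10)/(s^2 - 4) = (s^2 + 4*s - 5)/(s + 2)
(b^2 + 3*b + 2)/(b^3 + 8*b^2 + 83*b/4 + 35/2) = 4*(b + 1)/(4*b^2 + 24*b + 35)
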